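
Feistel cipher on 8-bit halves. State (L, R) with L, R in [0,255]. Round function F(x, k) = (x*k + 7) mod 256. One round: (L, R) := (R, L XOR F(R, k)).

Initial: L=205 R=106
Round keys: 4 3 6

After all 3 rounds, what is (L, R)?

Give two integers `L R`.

Answer: 71 211

Derivation:
Round 1 (k=4): L=106 R=98
Round 2 (k=3): L=98 R=71
Round 3 (k=6): L=71 R=211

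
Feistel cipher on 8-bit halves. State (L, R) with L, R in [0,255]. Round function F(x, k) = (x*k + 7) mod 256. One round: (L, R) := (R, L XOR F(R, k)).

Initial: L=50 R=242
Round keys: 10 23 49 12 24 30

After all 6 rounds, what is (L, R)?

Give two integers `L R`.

Round 1 (k=10): L=242 R=73
Round 2 (k=23): L=73 R=100
Round 3 (k=49): L=100 R=98
Round 4 (k=12): L=98 R=251
Round 5 (k=24): L=251 R=237
Round 6 (k=30): L=237 R=54

Answer: 237 54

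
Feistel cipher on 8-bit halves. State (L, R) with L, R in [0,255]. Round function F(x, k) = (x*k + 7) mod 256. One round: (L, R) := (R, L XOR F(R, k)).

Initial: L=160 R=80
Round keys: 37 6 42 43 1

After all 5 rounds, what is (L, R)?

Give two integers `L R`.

Answer: 8 9

Derivation:
Round 1 (k=37): L=80 R=55
Round 2 (k=6): L=55 R=1
Round 3 (k=42): L=1 R=6
Round 4 (k=43): L=6 R=8
Round 5 (k=1): L=8 R=9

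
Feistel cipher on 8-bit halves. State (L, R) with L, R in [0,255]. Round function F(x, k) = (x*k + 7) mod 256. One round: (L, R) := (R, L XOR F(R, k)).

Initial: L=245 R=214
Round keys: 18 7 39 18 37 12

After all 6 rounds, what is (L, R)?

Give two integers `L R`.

Answer: 5 39

Derivation:
Round 1 (k=18): L=214 R=230
Round 2 (k=7): L=230 R=135
Round 3 (k=39): L=135 R=126
Round 4 (k=18): L=126 R=100
Round 5 (k=37): L=100 R=5
Round 6 (k=12): L=5 R=39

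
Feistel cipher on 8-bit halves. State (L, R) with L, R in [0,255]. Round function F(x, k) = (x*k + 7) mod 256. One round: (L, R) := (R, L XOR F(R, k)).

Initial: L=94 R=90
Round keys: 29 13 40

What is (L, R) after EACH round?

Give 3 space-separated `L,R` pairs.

Round 1 (k=29): L=90 R=103
Round 2 (k=13): L=103 R=24
Round 3 (k=40): L=24 R=160

Answer: 90,103 103,24 24,160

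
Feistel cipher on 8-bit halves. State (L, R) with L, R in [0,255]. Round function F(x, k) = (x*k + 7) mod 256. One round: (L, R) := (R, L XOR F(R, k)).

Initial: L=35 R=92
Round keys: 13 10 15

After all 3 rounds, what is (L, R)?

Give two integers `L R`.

Round 1 (k=13): L=92 R=144
Round 2 (k=10): L=144 R=251
Round 3 (k=15): L=251 R=44

Answer: 251 44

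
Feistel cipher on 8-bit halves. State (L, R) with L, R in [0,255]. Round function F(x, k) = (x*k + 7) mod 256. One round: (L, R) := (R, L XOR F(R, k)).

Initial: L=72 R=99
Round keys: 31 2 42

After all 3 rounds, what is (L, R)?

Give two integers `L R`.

Answer: 252 19

Derivation:
Round 1 (k=31): L=99 R=76
Round 2 (k=2): L=76 R=252
Round 3 (k=42): L=252 R=19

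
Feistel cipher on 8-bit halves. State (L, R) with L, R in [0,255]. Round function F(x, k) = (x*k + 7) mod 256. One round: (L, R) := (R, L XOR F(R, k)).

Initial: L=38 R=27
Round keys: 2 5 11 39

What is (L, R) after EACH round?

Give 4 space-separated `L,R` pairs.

Answer: 27,27 27,149 149,117 117,79

Derivation:
Round 1 (k=2): L=27 R=27
Round 2 (k=5): L=27 R=149
Round 3 (k=11): L=149 R=117
Round 4 (k=39): L=117 R=79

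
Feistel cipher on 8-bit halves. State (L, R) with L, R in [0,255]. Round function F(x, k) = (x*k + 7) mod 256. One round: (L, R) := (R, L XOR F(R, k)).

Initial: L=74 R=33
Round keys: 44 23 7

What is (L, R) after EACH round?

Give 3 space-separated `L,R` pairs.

Answer: 33,249 249,71 71,1

Derivation:
Round 1 (k=44): L=33 R=249
Round 2 (k=23): L=249 R=71
Round 3 (k=7): L=71 R=1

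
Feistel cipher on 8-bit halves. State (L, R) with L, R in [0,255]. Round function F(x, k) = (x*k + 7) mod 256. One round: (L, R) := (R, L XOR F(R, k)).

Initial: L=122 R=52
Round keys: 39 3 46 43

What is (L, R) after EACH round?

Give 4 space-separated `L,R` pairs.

Answer: 52,137 137,150 150,114 114,187

Derivation:
Round 1 (k=39): L=52 R=137
Round 2 (k=3): L=137 R=150
Round 3 (k=46): L=150 R=114
Round 4 (k=43): L=114 R=187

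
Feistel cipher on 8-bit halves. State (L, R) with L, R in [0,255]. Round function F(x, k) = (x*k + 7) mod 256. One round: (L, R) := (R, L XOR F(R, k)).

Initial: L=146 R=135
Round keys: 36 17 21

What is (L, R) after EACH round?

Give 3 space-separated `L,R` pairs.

Round 1 (k=36): L=135 R=145
Round 2 (k=17): L=145 R=47
Round 3 (k=21): L=47 R=115

Answer: 135,145 145,47 47,115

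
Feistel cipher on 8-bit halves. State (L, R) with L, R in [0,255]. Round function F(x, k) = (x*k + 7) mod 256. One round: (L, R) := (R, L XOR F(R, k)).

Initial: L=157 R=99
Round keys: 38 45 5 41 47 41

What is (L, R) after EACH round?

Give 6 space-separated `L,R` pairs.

Answer: 99,36 36,56 56,59 59,66 66,30 30,151

Derivation:
Round 1 (k=38): L=99 R=36
Round 2 (k=45): L=36 R=56
Round 3 (k=5): L=56 R=59
Round 4 (k=41): L=59 R=66
Round 5 (k=47): L=66 R=30
Round 6 (k=41): L=30 R=151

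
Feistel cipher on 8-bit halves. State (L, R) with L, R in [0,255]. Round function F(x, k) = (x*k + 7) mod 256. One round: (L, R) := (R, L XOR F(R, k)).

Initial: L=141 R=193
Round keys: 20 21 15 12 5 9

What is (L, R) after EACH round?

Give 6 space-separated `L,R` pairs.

Answer: 193,150 150,148 148,37 37,87 87,159 159,201

Derivation:
Round 1 (k=20): L=193 R=150
Round 2 (k=21): L=150 R=148
Round 3 (k=15): L=148 R=37
Round 4 (k=12): L=37 R=87
Round 5 (k=5): L=87 R=159
Round 6 (k=9): L=159 R=201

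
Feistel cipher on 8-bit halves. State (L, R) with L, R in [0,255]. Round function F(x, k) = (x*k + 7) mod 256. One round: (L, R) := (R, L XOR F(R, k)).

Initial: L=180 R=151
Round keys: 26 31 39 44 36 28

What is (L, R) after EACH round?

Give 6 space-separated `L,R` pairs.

Round 1 (k=26): L=151 R=233
Round 2 (k=31): L=233 R=169
Round 3 (k=39): L=169 R=47
Round 4 (k=44): L=47 R=178
Round 5 (k=36): L=178 R=32
Round 6 (k=28): L=32 R=53

Answer: 151,233 233,169 169,47 47,178 178,32 32,53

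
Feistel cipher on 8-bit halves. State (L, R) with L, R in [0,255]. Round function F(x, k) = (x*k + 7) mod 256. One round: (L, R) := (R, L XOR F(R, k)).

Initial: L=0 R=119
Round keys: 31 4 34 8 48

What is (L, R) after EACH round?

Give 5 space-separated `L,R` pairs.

Round 1 (k=31): L=119 R=112
Round 2 (k=4): L=112 R=176
Round 3 (k=34): L=176 R=23
Round 4 (k=8): L=23 R=15
Round 5 (k=48): L=15 R=192

Answer: 119,112 112,176 176,23 23,15 15,192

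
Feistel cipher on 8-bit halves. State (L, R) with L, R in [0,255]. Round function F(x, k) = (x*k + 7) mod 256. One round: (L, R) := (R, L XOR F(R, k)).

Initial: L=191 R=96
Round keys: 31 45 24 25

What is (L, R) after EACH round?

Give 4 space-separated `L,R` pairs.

Round 1 (k=31): L=96 R=24
Round 2 (k=45): L=24 R=95
Round 3 (k=24): L=95 R=247
Round 4 (k=25): L=247 R=121

Answer: 96,24 24,95 95,247 247,121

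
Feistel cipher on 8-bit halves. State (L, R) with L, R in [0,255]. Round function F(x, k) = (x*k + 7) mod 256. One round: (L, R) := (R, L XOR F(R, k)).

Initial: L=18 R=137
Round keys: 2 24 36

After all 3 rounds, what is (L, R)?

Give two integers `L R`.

Answer: 134 212

Derivation:
Round 1 (k=2): L=137 R=11
Round 2 (k=24): L=11 R=134
Round 3 (k=36): L=134 R=212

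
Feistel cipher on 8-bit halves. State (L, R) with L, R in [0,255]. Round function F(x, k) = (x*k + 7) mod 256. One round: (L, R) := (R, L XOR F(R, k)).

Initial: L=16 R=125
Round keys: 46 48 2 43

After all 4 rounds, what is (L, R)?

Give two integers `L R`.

Answer: 118 211

Derivation:
Round 1 (k=46): L=125 R=109
Round 2 (k=48): L=109 R=10
Round 3 (k=2): L=10 R=118
Round 4 (k=43): L=118 R=211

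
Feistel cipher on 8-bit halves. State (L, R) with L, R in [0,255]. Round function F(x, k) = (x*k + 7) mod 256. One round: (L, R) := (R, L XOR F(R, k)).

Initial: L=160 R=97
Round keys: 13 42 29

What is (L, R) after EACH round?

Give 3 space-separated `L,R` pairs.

Answer: 97,84 84,174 174,233

Derivation:
Round 1 (k=13): L=97 R=84
Round 2 (k=42): L=84 R=174
Round 3 (k=29): L=174 R=233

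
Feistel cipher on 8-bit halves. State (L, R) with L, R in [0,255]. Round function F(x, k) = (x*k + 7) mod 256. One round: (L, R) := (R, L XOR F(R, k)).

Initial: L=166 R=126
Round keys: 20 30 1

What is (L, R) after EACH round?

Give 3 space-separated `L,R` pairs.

Answer: 126,121 121,75 75,43

Derivation:
Round 1 (k=20): L=126 R=121
Round 2 (k=30): L=121 R=75
Round 3 (k=1): L=75 R=43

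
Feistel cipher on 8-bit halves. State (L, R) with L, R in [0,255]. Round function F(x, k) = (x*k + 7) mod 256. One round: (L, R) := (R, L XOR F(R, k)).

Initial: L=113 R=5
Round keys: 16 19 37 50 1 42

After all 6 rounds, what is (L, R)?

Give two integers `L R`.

Round 1 (k=16): L=5 R=38
Round 2 (k=19): L=38 R=220
Round 3 (k=37): L=220 R=245
Round 4 (k=50): L=245 R=61
Round 5 (k=1): L=61 R=177
Round 6 (k=42): L=177 R=44

Answer: 177 44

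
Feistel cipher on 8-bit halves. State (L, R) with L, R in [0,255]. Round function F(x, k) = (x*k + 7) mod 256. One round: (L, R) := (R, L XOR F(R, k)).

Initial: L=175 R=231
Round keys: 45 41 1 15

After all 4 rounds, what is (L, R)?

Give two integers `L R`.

Round 1 (k=45): L=231 R=13
Round 2 (k=41): L=13 R=251
Round 3 (k=1): L=251 R=15
Round 4 (k=15): L=15 R=19

Answer: 15 19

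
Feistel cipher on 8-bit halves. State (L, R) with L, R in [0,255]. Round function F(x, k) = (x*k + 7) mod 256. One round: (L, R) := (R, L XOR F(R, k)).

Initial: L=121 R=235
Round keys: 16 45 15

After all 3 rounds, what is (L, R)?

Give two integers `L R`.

Round 1 (k=16): L=235 R=206
Round 2 (k=45): L=206 R=214
Round 3 (k=15): L=214 R=95

Answer: 214 95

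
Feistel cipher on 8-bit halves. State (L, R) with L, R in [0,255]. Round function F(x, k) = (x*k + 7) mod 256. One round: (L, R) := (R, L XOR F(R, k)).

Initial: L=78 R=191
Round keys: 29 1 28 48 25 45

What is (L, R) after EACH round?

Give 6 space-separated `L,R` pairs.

Answer: 191,228 228,84 84,211 211,195 195,193 193,55

Derivation:
Round 1 (k=29): L=191 R=228
Round 2 (k=1): L=228 R=84
Round 3 (k=28): L=84 R=211
Round 4 (k=48): L=211 R=195
Round 5 (k=25): L=195 R=193
Round 6 (k=45): L=193 R=55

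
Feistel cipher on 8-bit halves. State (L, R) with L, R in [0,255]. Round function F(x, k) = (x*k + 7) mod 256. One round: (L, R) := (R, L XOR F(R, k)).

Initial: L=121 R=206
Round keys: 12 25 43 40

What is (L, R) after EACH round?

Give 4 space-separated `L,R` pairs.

Answer: 206,214 214,35 35,62 62,148

Derivation:
Round 1 (k=12): L=206 R=214
Round 2 (k=25): L=214 R=35
Round 3 (k=43): L=35 R=62
Round 4 (k=40): L=62 R=148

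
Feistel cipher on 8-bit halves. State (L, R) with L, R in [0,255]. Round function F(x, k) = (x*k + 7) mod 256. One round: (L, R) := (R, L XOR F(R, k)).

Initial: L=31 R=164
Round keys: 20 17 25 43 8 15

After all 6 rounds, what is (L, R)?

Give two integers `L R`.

Round 1 (k=20): L=164 R=200
Round 2 (k=17): L=200 R=235
Round 3 (k=25): L=235 R=50
Round 4 (k=43): L=50 R=134
Round 5 (k=8): L=134 R=5
Round 6 (k=15): L=5 R=212

Answer: 5 212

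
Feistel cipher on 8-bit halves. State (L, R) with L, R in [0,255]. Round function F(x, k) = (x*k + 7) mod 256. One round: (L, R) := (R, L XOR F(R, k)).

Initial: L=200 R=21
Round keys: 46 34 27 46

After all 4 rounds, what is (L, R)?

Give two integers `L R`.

Answer: 86 223

Derivation:
Round 1 (k=46): L=21 R=5
Round 2 (k=34): L=5 R=164
Round 3 (k=27): L=164 R=86
Round 4 (k=46): L=86 R=223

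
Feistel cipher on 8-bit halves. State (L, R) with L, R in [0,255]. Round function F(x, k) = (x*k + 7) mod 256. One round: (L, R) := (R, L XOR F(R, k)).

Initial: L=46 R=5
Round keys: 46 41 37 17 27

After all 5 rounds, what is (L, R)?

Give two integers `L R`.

Round 1 (k=46): L=5 R=195
Round 2 (k=41): L=195 R=71
Round 3 (k=37): L=71 R=137
Round 4 (k=17): L=137 R=103
Round 5 (k=27): L=103 R=109

Answer: 103 109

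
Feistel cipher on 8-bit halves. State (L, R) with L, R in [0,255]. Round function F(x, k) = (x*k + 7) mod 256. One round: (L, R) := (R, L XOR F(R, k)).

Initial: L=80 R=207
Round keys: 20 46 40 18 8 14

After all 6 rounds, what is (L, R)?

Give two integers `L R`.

Round 1 (k=20): L=207 R=99
Round 2 (k=46): L=99 R=30
Round 3 (k=40): L=30 R=212
Round 4 (k=18): L=212 R=241
Round 5 (k=8): L=241 R=91
Round 6 (k=14): L=91 R=240

Answer: 91 240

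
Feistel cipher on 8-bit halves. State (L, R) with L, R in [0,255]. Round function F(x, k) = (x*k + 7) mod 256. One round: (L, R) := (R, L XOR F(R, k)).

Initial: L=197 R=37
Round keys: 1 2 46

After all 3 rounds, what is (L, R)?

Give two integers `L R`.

Answer: 252 166

Derivation:
Round 1 (k=1): L=37 R=233
Round 2 (k=2): L=233 R=252
Round 3 (k=46): L=252 R=166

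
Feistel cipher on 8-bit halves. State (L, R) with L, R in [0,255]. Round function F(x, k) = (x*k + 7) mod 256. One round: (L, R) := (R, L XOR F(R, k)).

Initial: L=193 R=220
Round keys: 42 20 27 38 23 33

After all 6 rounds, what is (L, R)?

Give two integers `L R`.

Answer: 89 232

Derivation:
Round 1 (k=42): L=220 R=222
Round 2 (k=20): L=222 R=131
Round 3 (k=27): L=131 R=6
Round 4 (k=38): L=6 R=104
Round 5 (k=23): L=104 R=89
Round 6 (k=33): L=89 R=232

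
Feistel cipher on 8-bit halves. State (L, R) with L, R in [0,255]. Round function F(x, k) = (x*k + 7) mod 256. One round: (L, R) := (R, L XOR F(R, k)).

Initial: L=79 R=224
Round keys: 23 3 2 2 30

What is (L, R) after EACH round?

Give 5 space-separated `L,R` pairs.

Round 1 (k=23): L=224 R=104
Round 2 (k=3): L=104 R=223
Round 3 (k=2): L=223 R=173
Round 4 (k=2): L=173 R=190
Round 5 (k=30): L=190 R=230

Answer: 224,104 104,223 223,173 173,190 190,230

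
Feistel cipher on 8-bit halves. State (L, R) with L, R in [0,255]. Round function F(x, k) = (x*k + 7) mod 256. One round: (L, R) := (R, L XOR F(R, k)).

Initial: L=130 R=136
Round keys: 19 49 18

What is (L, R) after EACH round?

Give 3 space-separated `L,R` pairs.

Answer: 136,157 157,156 156,98

Derivation:
Round 1 (k=19): L=136 R=157
Round 2 (k=49): L=157 R=156
Round 3 (k=18): L=156 R=98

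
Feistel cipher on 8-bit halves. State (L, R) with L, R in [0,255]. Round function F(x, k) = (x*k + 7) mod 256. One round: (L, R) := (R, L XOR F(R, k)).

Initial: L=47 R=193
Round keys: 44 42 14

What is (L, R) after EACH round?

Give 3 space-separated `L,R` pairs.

Answer: 193,28 28,94 94,55

Derivation:
Round 1 (k=44): L=193 R=28
Round 2 (k=42): L=28 R=94
Round 3 (k=14): L=94 R=55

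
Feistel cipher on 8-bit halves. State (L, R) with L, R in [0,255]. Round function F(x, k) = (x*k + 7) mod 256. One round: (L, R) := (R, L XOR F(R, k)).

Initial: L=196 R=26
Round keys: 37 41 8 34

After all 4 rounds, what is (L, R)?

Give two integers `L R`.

Answer: 58 189

Derivation:
Round 1 (k=37): L=26 R=13
Round 2 (k=41): L=13 R=6
Round 3 (k=8): L=6 R=58
Round 4 (k=34): L=58 R=189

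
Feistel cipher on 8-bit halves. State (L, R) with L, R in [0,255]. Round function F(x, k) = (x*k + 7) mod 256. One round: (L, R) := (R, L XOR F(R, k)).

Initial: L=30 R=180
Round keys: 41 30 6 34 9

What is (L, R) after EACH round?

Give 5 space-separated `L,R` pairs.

Answer: 180,197 197,169 169,56 56,222 222,237

Derivation:
Round 1 (k=41): L=180 R=197
Round 2 (k=30): L=197 R=169
Round 3 (k=6): L=169 R=56
Round 4 (k=34): L=56 R=222
Round 5 (k=9): L=222 R=237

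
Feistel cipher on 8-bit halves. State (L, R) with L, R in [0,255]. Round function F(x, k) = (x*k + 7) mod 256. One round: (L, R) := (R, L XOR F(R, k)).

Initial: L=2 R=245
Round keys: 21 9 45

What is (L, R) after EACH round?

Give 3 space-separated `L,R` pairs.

Answer: 245,34 34,204 204,193

Derivation:
Round 1 (k=21): L=245 R=34
Round 2 (k=9): L=34 R=204
Round 3 (k=45): L=204 R=193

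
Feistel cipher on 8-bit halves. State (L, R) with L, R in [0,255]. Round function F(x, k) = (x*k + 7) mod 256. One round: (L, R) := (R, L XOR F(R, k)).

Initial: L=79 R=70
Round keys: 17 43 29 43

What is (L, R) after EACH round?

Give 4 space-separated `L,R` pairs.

Round 1 (k=17): L=70 R=226
Round 2 (k=43): L=226 R=187
Round 3 (k=29): L=187 R=212
Round 4 (k=43): L=212 R=24

Answer: 70,226 226,187 187,212 212,24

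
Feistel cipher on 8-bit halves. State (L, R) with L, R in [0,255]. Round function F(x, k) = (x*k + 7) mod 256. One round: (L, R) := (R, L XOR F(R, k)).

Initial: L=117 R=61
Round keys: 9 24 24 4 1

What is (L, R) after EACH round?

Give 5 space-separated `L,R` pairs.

Answer: 61,89 89,98 98,110 110,221 221,138

Derivation:
Round 1 (k=9): L=61 R=89
Round 2 (k=24): L=89 R=98
Round 3 (k=24): L=98 R=110
Round 4 (k=4): L=110 R=221
Round 5 (k=1): L=221 R=138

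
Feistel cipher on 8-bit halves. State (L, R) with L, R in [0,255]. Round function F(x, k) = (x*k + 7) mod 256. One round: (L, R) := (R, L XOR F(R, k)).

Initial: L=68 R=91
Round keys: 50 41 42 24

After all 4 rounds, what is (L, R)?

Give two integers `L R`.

Answer: 76 132

Derivation:
Round 1 (k=50): L=91 R=137
Round 2 (k=41): L=137 R=163
Round 3 (k=42): L=163 R=76
Round 4 (k=24): L=76 R=132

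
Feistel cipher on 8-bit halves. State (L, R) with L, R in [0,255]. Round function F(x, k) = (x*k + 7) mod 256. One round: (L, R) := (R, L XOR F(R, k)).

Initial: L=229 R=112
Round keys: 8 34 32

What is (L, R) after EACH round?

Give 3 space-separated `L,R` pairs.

Answer: 112,98 98,123 123,5

Derivation:
Round 1 (k=8): L=112 R=98
Round 2 (k=34): L=98 R=123
Round 3 (k=32): L=123 R=5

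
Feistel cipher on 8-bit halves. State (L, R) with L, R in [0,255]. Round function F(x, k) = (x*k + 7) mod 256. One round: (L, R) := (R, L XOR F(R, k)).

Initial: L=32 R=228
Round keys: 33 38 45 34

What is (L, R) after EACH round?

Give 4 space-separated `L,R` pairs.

Round 1 (k=33): L=228 R=75
Round 2 (k=38): L=75 R=205
Round 3 (k=45): L=205 R=91
Round 4 (k=34): L=91 R=208

Answer: 228,75 75,205 205,91 91,208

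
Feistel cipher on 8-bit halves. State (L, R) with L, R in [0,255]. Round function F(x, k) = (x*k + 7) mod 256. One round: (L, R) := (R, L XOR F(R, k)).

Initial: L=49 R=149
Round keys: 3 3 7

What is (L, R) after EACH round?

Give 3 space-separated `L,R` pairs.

Answer: 149,247 247,121 121,161

Derivation:
Round 1 (k=3): L=149 R=247
Round 2 (k=3): L=247 R=121
Round 3 (k=7): L=121 R=161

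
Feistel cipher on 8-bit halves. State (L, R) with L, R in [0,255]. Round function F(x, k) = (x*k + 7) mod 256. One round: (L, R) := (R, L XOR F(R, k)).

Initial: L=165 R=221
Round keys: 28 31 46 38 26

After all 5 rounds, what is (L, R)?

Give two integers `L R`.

Answer: 17 56

Derivation:
Round 1 (k=28): L=221 R=150
Round 2 (k=31): L=150 R=236
Round 3 (k=46): L=236 R=249
Round 4 (k=38): L=249 R=17
Round 5 (k=26): L=17 R=56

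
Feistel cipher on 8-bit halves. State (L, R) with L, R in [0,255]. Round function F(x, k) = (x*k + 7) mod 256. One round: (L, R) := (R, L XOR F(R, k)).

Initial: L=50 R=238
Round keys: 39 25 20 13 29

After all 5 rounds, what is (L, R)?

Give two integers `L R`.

Answer: 39 222

Derivation:
Round 1 (k=39): L=238 R=123
Round 2 (k=25): L=123 R=228
Round 3 (k=20): L=228 R=172
Round 4 (k=13): L=172 R=39
Round 5 (k=29): L=39 R=222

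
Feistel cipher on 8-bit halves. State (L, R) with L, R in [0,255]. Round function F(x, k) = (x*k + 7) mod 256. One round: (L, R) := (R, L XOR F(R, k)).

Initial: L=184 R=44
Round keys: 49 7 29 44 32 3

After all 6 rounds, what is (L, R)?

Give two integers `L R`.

Round 1 (k=49): L=44 R=203
Round 2 (k=7): L=203 R=184
Round 3 (k=29): L=184 R=20
Round 4 (k=44): L=20 R=207
Round 5 (k=32): L=207 R=243
Round 6 (k=3): L=243 R=47

Answer: 243 47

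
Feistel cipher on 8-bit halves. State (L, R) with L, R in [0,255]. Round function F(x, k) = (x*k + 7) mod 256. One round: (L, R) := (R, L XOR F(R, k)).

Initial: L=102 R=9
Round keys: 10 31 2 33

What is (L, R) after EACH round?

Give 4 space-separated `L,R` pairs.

Answer: 9,7 7,233 233,222 222,76

Derivation:
Round 1 (k=10): L=9 R=7
Round 2 (k=31): L=7 R=233
Round 3 (k=2): L=233 R=222
Round 4 (k=33): L=222 R=76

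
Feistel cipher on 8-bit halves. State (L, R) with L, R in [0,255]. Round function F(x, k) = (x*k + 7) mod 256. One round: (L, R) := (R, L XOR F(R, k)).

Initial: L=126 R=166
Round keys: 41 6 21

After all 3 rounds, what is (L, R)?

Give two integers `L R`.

Round 1 (k=41): L=166 R=227
Round 2 (k=6): L=227 R=255
Round 3 (k=21): L=255 R=17

Answer: 255 17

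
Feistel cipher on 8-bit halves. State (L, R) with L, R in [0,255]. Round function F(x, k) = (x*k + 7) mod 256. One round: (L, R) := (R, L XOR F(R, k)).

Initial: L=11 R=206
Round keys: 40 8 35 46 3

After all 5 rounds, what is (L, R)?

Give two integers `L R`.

Round 1 (k=40): L=206 R=60
Round 2 (k=8): L=60 R=41
Round 3 (k=35): L=41 R=158
Round 4 (k=46): L=158 R=66
Round 5 (k=3): L=66 R=83

Answer: 66 83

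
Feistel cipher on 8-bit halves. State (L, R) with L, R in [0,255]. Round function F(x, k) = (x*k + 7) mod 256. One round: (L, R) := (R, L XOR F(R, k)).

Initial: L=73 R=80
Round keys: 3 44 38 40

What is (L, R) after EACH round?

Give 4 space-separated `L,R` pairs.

Answer: 80,190 190,255 255,95 95,32

Derivation:
Round 1 (k=3): L=80 R=190
Round 2 (k=44): L=190 R=255
Round 3 (k=38): L=255 R=95
Round 4 (k=40): L=95 R=32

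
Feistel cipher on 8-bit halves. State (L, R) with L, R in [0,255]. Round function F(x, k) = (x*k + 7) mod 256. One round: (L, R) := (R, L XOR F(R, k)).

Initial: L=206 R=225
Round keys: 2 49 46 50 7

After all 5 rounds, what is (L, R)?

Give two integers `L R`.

Answer: 220 85

Derivation:
Round 1 (k=2): L=225 R=7
Round 2 (k=49): L=7 R=191
Round 3 (k=46): L=191 R=94
Round 4 (k=50): L=94 R=220
Round 5 (k=7): L=220 R=85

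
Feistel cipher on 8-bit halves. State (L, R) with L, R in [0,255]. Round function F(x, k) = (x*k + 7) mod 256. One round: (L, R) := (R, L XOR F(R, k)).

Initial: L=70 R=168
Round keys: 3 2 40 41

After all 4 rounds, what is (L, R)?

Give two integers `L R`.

Round 1 (k=3): L=168 R=185
Round 2 (k=2): L=185 R=209
Round 3 (k=40): L=209 R=22
Round 4 (k=41): L=22 R=92

Answer: 22 92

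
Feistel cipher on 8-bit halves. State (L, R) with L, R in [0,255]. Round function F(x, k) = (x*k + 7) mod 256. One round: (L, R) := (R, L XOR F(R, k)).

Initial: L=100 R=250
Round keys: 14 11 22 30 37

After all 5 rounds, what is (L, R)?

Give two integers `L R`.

Answer: 209 176

Derivation:
Round 1 (k=14): L=250 R=215
Round 2 (k=11): L=215 R=190
Round 3 (k=22): L=190 R=140
Round 4 (k=30): L=140 R=209
Round 5 (k=37): L=209 R=176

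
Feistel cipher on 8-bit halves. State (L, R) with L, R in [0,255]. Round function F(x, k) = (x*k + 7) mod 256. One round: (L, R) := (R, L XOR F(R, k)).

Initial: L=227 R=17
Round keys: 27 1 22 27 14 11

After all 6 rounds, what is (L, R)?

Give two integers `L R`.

Answer: 255 14

Derivation:
Round 1 (k=27): L=17 R=49
Round 2 (k=1): L=49 R=41
Round 3 (k=22): L=41 R=188
Round 4 (k=27): L=188 R=242
Round 5 (k=14): L=242 R=255
Round 6 (k=11): L=255 R=14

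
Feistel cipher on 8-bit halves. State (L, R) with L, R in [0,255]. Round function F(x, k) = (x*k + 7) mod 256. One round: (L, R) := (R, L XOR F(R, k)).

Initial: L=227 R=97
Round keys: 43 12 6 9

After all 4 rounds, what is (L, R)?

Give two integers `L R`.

Round 1 (k=43): L=97 R=177
Round 2 (k=12): L=177 R=50
Round 3 (k=6): L=50 R=130
Round 4 (k=9): L=130 R=171

Answer: 130 171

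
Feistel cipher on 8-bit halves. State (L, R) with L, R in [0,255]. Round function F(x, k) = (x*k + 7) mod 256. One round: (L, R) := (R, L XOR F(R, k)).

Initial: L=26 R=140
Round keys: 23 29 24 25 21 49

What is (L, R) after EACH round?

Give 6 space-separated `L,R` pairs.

Round 1 (k=23): L=140 R=129
Round 2 (k=29): L=129 R=40
Round 3 (k=24): L=40 R=70
Round 4 (k=25): L=70 R=245
Round 5 (k=21): L=245 R=102
Round 6 (k=49): L=102 R=120

Answer: 140,129 129,40 40,70 70,245 245,102 102,120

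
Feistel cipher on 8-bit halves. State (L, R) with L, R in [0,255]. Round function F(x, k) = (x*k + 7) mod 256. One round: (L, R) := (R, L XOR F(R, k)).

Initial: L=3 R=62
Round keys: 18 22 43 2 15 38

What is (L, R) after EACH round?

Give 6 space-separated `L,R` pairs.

Round 1 (k=18): L=62 R=96
Round 2 (k=22): L=96 R=121
Round 3 (k=43): L=121 R=58
Round 4 (k=2): L=58 R=2
Round 5 (k=15): L=2 R=31
Round 6 (k=38): L=31 R=163

Answer: 62,96 96,121 121,58 58,2 2,31 31,163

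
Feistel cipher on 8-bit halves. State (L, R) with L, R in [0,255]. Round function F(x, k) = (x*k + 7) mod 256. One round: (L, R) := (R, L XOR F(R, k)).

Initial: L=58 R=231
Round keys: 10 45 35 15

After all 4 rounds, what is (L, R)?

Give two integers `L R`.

Answer: 145 211

Derivation:
Round 1 (k=10): L=231 R=55
Round 2 (k=45): L=55 R=85
Round 3 (k=35): L=85 R=145
Round 4 (k=15): L=145 R=211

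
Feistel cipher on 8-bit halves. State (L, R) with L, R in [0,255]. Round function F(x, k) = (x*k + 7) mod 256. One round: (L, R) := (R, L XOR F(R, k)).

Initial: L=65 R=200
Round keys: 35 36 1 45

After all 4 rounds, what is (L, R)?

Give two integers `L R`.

Round 1 (k=35): L=200 R=30
Round 2 (k=36): L=30 R=247
Round 3 (k=1): L=247 R=224
Round 4 (k=45): L=224 R=144

Answer: 224 144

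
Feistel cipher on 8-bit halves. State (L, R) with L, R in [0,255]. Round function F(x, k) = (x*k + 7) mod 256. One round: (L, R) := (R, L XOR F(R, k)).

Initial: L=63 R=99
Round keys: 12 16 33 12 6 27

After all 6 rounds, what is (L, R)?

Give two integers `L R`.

Round 1 (k=12): L=99 R=148
Round 2 (k=16): L=148 R=36
Round 3 (k=33): L=36 R=63
Round 4 (k=12): L=63 R=223
Round 5 (k=6): L=223 R=126
Round 6 (k=27): L=126 R=142

Answer: 126 142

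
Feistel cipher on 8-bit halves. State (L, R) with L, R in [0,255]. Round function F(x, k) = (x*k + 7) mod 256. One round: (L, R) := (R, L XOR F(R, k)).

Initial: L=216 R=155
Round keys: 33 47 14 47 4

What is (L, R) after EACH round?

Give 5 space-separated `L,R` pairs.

Round 1 (k=33): L=155 R=218
Round 2 (k=47): L=218 R=150
Round 3 (k=14): L=150 R=225
Round 4 (k=47): L=225 R=192
Round 5 (k=4): L=192 R=230

Answer: 155,218 218,150 150,225 225,192 192,230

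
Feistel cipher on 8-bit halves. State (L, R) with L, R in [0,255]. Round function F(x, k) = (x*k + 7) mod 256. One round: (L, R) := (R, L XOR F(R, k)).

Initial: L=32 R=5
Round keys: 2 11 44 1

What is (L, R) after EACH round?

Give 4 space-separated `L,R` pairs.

Answer: 5,49 49,39 39,138 138,182

Derivation:
Round 1 (k=2): L=5 R=49
Round 2 (k=11): L=49 R=39
Round 3 (k=44): L=39 R=138
Round 4 (k=1): L=138 R=182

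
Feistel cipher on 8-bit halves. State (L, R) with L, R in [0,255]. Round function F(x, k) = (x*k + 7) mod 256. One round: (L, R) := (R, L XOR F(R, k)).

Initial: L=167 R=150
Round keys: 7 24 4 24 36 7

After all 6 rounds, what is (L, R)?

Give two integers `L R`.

Round 1 (k=7): L=150 R=134
Round 2 (k=24): L=134 R=1
Round 3 (k=4): L=1 R=141
Round 4 (k=24): L=141 R=62
Round 5 (k=36): L=62 R=50
Round 6 (k=7): L=50 R=91

Answer: 50 91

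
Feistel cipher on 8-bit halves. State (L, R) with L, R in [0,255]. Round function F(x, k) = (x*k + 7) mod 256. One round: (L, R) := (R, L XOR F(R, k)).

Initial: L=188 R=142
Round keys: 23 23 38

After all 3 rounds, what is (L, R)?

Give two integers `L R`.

Round 1 (k=23): L=142 R=117
Round 2 (k=23): L=117 R=4
Round 3 (k=38): L=4 R=234

Answer: 4 234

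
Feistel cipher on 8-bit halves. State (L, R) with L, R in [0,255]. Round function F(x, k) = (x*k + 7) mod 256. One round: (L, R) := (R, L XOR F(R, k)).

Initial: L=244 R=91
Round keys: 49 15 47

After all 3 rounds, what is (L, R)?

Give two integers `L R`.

Round 1 (k=49): L=91 R=134
Round 2 (k=15): L=134 R=186
Round 3 (k=47): L=186 R=171

Answer: 186 171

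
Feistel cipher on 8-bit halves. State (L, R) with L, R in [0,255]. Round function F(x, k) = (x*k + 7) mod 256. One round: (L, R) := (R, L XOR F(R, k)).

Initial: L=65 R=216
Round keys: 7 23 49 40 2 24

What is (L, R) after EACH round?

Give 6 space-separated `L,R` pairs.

Round 1 (k=7): L=216 R=174
Round 2 (k=23): L=174 R=113
Round 3 (k=49): L=113 R=6
Round 4 (k=40): L=6 R=134
Round 5 (k=2): L=134 R=21
Round 6 (k=24): L=21 R=121

Answer: 216,174 174,113 113,6 6,134 134,21 21,121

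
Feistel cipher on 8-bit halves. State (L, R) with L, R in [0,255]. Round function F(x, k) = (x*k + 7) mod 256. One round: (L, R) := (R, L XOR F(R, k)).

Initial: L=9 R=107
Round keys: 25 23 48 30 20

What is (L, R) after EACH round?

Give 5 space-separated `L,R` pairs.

Answer: 107,115 115,55 55,36 36,8 8,131

Derivation:
Round 1 (k=25): L=107 R=115
Round 2 (k=23): L=115 R=55
Round 3 (k=48): L=55 R=36
Round 4 (k=30): L=36 R=8
Round 5 (k=20): L=8 R=131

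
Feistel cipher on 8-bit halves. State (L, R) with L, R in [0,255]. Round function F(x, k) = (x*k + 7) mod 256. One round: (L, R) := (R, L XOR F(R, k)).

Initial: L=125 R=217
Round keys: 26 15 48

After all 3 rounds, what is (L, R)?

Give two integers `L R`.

Answer: 130 11

Derivation:
Round 1 (k=26): L=217 R=108
Round 2 (k=15): L=108 R=130
Round 3 (k=48): L=130 R=11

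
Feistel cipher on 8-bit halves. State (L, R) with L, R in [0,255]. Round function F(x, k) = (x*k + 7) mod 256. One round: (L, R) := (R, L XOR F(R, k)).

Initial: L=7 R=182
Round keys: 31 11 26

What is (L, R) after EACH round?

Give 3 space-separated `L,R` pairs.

Round 1 (k=31): L=182 R=22
Round 2 (k=11): L=22 R=79
Round 3 (k=26): L=79 R=27

Answer: 182,22 22,79 79,27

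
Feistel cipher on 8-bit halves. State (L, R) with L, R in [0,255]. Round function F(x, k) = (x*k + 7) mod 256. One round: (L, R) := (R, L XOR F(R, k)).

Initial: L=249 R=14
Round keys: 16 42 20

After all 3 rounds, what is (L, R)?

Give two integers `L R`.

Answer: 253 213

Derivation:
Round 1 (k=16): L=14 R=30
Round 2 (k=42): L=30 R=253
Round 3 (k=20): L=253 R=213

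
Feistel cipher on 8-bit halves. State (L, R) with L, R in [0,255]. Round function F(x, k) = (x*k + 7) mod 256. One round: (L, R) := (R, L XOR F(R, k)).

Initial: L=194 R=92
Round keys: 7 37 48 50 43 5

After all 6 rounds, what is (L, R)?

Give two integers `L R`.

Answer: 174 230

Derivation:
Round 1 (k=7): L=92 R=73
Round 2 (k=37): L=73 R=200
Round 3 (k=48): L=200 R=206
Round 4 (k=50): L=206 R=139
Round 5 (k=43): L=139 R=174
Round 6 (k=5): L=174 R=230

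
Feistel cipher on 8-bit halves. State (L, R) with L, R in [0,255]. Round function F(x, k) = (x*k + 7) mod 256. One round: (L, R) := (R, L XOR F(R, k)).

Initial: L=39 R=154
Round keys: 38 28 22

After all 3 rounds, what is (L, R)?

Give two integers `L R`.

Round 1 (k=38): L=154 R=196
Round 2 (k=28): L=196 R=237
Round 3 (k=22): L=237 R=161

Answer: 237 161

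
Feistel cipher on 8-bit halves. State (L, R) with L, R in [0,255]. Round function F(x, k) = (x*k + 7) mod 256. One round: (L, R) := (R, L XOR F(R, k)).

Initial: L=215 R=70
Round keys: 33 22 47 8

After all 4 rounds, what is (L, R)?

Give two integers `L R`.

Round 1 (k=33): L=70 R=218
Round 2 (k=22): L=218 R=133
Round 3 (k=47): L=133 R=168
Round 4 (k=8): L=168 R=194

Answer: 168 194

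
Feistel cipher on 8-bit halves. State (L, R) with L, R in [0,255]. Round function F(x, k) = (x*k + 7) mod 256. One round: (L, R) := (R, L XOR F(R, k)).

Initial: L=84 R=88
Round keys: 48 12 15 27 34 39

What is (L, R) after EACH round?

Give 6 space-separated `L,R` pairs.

Answer: 88,211 211,179 179,87 87,135 135,162 162,50

Derivation:
Round 1 (k=48): L=88 R=211
Round 2 (k=12): L=211 R=179
Round 3 (k=15): L=179 R=87
Round 4 (k=27): L=87 R=135
Round 5 (k=34): L=135 R=162
Round 6 (k=39): L=162 R=50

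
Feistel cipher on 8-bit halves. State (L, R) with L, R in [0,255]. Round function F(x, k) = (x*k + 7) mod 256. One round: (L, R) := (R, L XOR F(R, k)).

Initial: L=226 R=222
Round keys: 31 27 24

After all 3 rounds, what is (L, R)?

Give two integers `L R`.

Answer: 238 92

Derivation:
Round 1 (k=31): L=222 R=11
Round 2 (k=27): L=11 R=238
Round 3 (k=24): L=238 R=92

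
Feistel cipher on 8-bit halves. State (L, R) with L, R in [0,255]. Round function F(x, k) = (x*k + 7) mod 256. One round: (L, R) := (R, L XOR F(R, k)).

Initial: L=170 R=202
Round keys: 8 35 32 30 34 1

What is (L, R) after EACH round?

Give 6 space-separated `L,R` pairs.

Round 1 (k=8): L=202 R=253
Round 2 (k=35): L=253 R=84
Round 3 (k=32): L=84 R=122
Round 4 (k=30): L=122 R=7
Round 5 (k=34): L=7 R=143
Round 6 (k=1): L=143 R=145

Answer: 202,253 253,84 84,122 122,7 7,143 143,145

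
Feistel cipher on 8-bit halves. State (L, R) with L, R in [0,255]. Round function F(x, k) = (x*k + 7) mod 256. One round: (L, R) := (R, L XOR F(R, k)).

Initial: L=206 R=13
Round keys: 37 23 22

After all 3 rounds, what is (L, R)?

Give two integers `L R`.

Round 1 (k=37): L=13 R=38
Round 2 (k=23): L=38 R=124
Round 3 (k=22): L=124 R=137

Answer: 124 137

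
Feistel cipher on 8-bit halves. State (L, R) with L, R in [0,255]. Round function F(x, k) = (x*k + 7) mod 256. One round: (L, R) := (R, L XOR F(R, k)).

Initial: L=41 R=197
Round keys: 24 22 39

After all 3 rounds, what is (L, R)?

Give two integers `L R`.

Answer: 174 223

Derivation:
Round 1 (k=24): L=197 R=86
Round 2 (k=22): L=86 R=174
Round 3 (k=39): L=174 R=223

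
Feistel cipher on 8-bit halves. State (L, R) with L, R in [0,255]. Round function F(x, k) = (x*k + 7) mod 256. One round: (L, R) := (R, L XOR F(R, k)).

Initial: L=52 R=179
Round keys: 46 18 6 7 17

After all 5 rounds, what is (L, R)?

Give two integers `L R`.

Answer: 19 188

Derivation:
Round 1 (k=46): L=179 R=5
Round 2 (k=18): L=5 R=210
Round 3 (k=6): L=210 R=246
Round 4 (k=7): L=246 R=19
Round 5 (k=17): L=19 R=188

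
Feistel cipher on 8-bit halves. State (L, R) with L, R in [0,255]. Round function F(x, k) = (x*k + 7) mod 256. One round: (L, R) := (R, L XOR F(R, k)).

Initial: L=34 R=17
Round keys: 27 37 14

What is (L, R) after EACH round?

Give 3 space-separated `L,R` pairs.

Answer: 17,240 240,166 166,235

Derivation:
Round 1 (k=27): L=17 R=240
Round 2 (k=37): L=240 R=166
Round 3 (k=14): L=166 R=235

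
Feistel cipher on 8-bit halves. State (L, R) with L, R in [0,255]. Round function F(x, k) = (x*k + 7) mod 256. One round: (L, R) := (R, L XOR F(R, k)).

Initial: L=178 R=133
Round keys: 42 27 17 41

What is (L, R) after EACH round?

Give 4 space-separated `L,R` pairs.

Answer: 133,107 107,213 213,71 71,179

Derivation:
Round 1 (k=42): L=133 R=107
Round 2 (k=27): L=107 R=213
Round 3 (k=17): L=213 R=71
Round 4 (k=41): L=71 R=179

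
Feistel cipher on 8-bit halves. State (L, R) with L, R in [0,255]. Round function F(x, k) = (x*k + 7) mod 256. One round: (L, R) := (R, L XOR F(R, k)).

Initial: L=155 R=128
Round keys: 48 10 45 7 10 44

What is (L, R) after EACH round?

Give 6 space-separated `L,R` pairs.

Round 1 (k=48): L=128 R=156
Round 2 (k=10): L=156 R=159
Round 3 (k=45): L=159 R=102
Round 4 (k=7): L=102 R=78
Round 5 (k=10): L=78 R=117
Round 6 (k=44): L=117 R=109

Answer: 128,156 156,159 159,102 102,78 78,117 117,109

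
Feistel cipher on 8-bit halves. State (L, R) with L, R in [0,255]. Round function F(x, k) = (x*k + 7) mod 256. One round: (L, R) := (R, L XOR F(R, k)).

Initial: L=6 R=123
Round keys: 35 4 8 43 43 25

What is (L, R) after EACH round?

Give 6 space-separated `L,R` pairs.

Answer: 123,222 222,4 4,249 249,222 222,168 168,177

Derivation:
Round 1 (k=35): L=123 R=222
Round 2 (k=4): L=222 R=4
Round 3 (k=8): L=4 R=249
Round 4 (k=43): L=249 R=222
Round 5 (k=43): L=222 R=168
Round 6 (k=25): L=168 R=177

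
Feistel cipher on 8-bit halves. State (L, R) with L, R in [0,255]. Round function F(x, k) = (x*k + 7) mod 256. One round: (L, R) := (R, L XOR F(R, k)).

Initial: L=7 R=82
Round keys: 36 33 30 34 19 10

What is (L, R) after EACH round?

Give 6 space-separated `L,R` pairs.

Answer: 82,136 136,221 221,101 101,172 172,174 174,127

Derivation:
Round 1 (k=36): L=82 R=136
Round 2 (k=33): L=136 R=221
Round 3 (k=30): L=221 R=101
Round 4 (k=34): L=101 R=172
Round 5 (k=19): L=172 R=174
Round 6 (k=10): L=174 R=127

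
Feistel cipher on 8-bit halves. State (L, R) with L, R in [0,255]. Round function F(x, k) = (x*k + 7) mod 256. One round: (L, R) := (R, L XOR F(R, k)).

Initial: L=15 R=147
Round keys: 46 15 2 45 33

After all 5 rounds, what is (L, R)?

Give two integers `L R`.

Round 1 (k=46): L=147 R=126
Round 2 (k=15): L=126 R=250
Round 3 (k=2): L=250 R=133
Round 4 (k=45): L=133 R=146
Round 5 (k=33): L=146 R=92

Answer: 146 92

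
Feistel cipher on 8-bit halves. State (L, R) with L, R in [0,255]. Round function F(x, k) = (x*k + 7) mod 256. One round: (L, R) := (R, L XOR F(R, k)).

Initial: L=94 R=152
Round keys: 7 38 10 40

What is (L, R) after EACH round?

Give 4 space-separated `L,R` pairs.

Answer: 152,113 113,85 85,40 40,18

Derivation:
Round 1 (k=7): L=152 R=113
Round 2 (k=38): L=113 R=85
Round 3 (k=10): L=85 R=40
Round 4 (k=40): L=40 R=18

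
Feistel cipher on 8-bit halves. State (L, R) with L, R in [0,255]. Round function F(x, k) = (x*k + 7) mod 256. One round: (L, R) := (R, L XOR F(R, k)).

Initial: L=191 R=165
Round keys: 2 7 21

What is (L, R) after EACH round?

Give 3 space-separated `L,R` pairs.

Round 1 (k=2): L=165 R=238
Round 2 (k=7): L=238 R=44
Round 3 (k=21): L=44 R=77

Answer: 165,238 238,44 44,77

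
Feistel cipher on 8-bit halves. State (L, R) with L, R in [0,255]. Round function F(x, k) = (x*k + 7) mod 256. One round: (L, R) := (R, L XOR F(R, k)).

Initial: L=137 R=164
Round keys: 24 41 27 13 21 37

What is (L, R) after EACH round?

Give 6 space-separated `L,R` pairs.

Round 1 (k=24): L=164 R=238
Round 2 (k=41): L=238 R=129
Round 3 (k=27): L=129 R=76
Round 4 (k=13): L=76 R=98
Round 5 (k=21): L=98 R=93
Round 6 (k=37): L=93 R=26

Answer: 164,238 238,129 129,76 76,98 98,93 93,26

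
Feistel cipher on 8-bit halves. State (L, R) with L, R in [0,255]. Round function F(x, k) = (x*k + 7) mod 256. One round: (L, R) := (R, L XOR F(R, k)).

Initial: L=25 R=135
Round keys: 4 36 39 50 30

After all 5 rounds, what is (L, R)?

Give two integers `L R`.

Answer: 233 240

Derivation:
Round 1 (k=4): L=135 R=58
Round 2 (k=36): L=58 R=168
Round 3 (k=39): L=168 R=165
Round 4 (k=50): L=165 R=233
Round 5 (k=30): L=233 R=240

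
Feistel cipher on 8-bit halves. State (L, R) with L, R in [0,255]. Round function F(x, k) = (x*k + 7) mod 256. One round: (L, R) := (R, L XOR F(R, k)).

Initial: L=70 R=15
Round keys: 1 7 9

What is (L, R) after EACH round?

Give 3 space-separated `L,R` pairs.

Round 1 (k=1): L=15 R=80
Round 2 (k=7): L=80 R=56
Round 3 (k=9): L=56 R=175

Answer: 15,80 80,56 56,175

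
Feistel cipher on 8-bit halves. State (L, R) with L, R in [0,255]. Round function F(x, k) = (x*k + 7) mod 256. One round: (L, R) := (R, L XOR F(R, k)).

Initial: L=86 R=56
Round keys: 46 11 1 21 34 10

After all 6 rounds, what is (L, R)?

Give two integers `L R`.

Round 1 (k=46): L=56 R=65
Round 2 (k=11): L=65 R=234
Round 3 (k=1): L=234 R=176
Round 4 (k=21): L=176 R=157
Round 5 (k=34): L=157 R=81
Round 6 (k=10): L=81 R=172

Answer: 81 172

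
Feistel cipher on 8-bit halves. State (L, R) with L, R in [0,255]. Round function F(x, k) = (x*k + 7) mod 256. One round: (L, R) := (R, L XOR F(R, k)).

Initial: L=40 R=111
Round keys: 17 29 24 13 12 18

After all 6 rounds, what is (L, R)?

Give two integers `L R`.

Answer: 150 141

Derivation:
Round 1 (k=17): L=111 R=78
Round 2 (k=29): L=78 R=178
Round 3 (k=24): L=178 R=249
Round 4 (k=13): L=249 R=30
Round 5 (k=12): L=30 R=150
Round 6 (k=18): L=150 R=141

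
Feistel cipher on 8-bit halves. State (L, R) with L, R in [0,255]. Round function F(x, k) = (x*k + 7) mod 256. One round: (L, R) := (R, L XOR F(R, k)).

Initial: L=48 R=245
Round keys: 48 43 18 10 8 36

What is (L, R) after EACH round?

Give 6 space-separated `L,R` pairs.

Answer: 245,199 199,129 129,222 222,50 50,73 73,121

Derivation:
Round 1 (k=48): L=245 R=199
Round 2 (k=43): L=199 R=129
Round 3 (k=18): L=129 R=222
Round 4 (k=10): L=222 R=50
Round 5 (k=8): L=50 R=73
Round 6 (k=36): L=73 R=121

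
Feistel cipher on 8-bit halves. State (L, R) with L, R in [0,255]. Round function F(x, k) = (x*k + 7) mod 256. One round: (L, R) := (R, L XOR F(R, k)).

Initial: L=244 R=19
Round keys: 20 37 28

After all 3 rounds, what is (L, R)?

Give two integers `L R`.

Round 1 (k=20): L=19 R=119
Round 2 (k=37): L=119 R=41
Round 3 (k=28): L=41 R=244

Answer: 41 244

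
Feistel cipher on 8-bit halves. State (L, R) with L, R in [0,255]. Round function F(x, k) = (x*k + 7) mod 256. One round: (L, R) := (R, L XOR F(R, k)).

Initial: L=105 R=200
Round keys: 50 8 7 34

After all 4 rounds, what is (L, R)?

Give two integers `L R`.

Round 1 (k=50): L=200 R=126
Round 2 (k=8): L=126 R=63
Round 3 (k=7): L=63 R=190
Round 4 (k=34): L=190 R=124

Answer: 190 124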